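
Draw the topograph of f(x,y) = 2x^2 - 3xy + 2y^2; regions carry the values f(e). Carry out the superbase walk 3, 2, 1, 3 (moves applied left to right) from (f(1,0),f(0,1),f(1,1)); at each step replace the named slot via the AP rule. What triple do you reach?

start (2,2,1) = (f(1,0),f(0,1),f(1,1))
replace slot 3: 2·(2+2) − 1 = 7 → (2,2,7)
replace slot 2: 2·(2+7) − 2 = 16 → (2,16,7)
replace slot 1: 2·(16+7) − 2 = 44 → (44,16,7)
replace slot 3: 2·(44+16) − 7 = 113 → (44,16,113)

44,16,113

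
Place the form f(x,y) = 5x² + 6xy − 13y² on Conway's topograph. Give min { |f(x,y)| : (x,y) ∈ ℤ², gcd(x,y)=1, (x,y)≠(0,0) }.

descent: ρ → (-13,-6,5)
descent: ρ → (5,16,-2)  [lands on river]
river: ρ → (-2,16,5)
river: ρ → (5,14,-5)
river: ρ → (-5,16,2)
river: ρ → (2,16,-5)
river: ρ → (-5,14,5)
closes: descent 2, river 6
min |a| on river = 2

2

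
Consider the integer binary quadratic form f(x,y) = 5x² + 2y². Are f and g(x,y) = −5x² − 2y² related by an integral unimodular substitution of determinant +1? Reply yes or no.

D₁ = -40, D₂ = -40
f: flip: (5,0,2)→(2,0,5)
f: reduced (well bottom): (2,0,5) with a≤c, −a<b≤a
g is negative-definite; reduce −g:
−g: flip: (5,0,2)→(2,0,5)
−g: reduced (well bottom): (2,0,5) with a≤c, −a<b≤a
flip sign back: reduced form of g is (-2,0,-5)
reduced forms (2, 0, 5) vs (-2, 0, -5) ⇒ inequivalent

no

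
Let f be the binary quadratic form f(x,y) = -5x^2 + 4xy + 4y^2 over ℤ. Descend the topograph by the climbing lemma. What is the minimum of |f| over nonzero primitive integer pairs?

river: ρ → (4,4,-5)
river: ρ → (-5,6,3)
river: ρ → (3,6,-5)
river: ρ → (-5,4,4)
closes: descent 0, river 4
min |a| on river = 3

3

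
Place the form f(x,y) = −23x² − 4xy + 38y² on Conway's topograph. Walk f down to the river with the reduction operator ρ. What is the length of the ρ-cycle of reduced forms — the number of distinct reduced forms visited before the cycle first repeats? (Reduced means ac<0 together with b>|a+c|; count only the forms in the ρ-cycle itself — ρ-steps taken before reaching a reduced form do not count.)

D = 3512, ⌊√D⌋ = 59
descent: ρ → (38,4,-23)
descent: ρ → (-23,42,19)  [lands on river]
river: ρ → (19,34,-31)
river: ρ → (-31,28,22)
river: ρ → (22,16,-37)
river: ρ → (-37,58,1)
river: ρ → (1,58,-37)
river: ρ → (-37,16,22)
river: ρ → (22,28,-31)
river: ρ → (-31,34,19)
river: ρ → (19,42,-23)
river: ρ → (-23,50,11)
river: ρ → (11,38,-47)
river: ρ → (-47,56,2)
river: ρ → (2,56,-47)
river: ρ → (-47,38,11)
river: ρ → (11,50,-23)
ρ-cycle length = 16 (tail of 2 descent steps not counted)

16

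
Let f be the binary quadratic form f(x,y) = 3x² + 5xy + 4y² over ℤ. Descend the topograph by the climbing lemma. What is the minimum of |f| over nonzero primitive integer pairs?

translate: b→-1 (≡5 mod 6), so (3,5,4)→(3,-1,2)
flip: (3,-1,2)→(2,1,3)
reduced (well bottom): (2,1,3) with a≤c, −a<b≤a
well minimum = a = 2

2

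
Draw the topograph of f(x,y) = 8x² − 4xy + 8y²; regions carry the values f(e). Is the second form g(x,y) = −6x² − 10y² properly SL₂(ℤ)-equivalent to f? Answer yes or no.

D₁ = -240, D₂ = -240
f: flip: (8,-4,8)→(8,4,8)
f: reduced (well bottom): (8,4,8) with a≤c, −a<b≤a
g is negative-definite; reduce −g:
−g: reduced (well bottom): (6,0,10) with a≤c, −a<b≤a
flip sign back: reduced form of g is (-6,0,-10)
reduced forms (8, 4, 8) vs (-6, 0, -10) ⇒ inequivalent

no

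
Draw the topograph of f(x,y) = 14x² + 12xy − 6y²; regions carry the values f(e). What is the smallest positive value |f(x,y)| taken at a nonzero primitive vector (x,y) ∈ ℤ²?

river: ρ → (-6,12,14)
river: ρ → (14,16,-4)
river: ρ → (-4,16,14)
river: ρ → (14,12,-6)
closes: descent 0, river 4
min |a| on river = 4

4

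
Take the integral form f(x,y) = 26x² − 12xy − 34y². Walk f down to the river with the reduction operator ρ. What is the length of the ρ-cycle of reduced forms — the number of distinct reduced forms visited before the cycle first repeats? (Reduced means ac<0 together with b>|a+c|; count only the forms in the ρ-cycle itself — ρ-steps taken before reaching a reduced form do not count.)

D = 3680, ⌊√D⌋ = 60
descent: ρ → (-34,12,26)  [lands on river]
river: ρ → (26,40,-20)
river: ρ → (-20,40,26)
river: ρ → (26,12,-34)
river: ρ → (-34,56,4)
river: ρ → (4,56,-34)
ρ-cycle length = 6 (tail of 1 descent step not counted)

6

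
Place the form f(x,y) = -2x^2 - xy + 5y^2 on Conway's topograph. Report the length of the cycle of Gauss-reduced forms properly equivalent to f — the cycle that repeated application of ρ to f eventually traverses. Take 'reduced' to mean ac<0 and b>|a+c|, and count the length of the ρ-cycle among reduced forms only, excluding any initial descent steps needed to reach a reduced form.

D = 41, ⌊√D⌋ = 6
descent: ρ → (5,1,-2)
descent: ρ → (-2,3,4)  [lands on river]
river: ρ → (4,5,-1)
river: ρ → (-1,5,4)
river: ρ → (4,3,-2)
river: ρ → (-2,5,2)
river: ρ → (2,3,-4)
river: ρ → (-4,5,1)
river: ρ → (1,5,-4)
river: ρ → (-4,3,2)
river: ρ → (2,5,-2)
ρ-cycle length = 10 (tail of 2 descent steps not counted)

10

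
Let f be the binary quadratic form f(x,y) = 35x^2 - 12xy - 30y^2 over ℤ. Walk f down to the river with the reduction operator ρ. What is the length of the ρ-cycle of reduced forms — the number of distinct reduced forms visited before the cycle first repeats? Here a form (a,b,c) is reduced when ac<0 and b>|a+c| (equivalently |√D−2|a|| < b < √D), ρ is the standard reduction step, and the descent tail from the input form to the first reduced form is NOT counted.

D = 4344, ⌊√D⌋ = 65
descent: ρ → (-30,12,35)  [lands on river]
river: ρ → (35,58,-7)
river: ρ → (-7,54,51)
river: ρ → (51,48,-10)
river: ρ → (-10,52,41)
river: ρ → (41,30,-21)
river: ρ → (-21,54,17)
river: ρ → (17,48,-30)
ρ-cycle length = 8 (tail of 1 descent step not counted)

8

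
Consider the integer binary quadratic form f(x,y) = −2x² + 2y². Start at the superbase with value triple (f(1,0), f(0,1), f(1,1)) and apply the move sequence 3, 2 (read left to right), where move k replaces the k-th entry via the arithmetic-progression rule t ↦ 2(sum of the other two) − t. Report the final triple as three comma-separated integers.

start (-2,2,0) = (f(1,0),f(0,1),f(1,1))
replace slot 3: 2·((-2)+2) − 0 = 0 → (-2,2,0)
replace slot 2: 2·((-2)+0) − 2 = -6 → (-2,-6,0)

-2,-6,0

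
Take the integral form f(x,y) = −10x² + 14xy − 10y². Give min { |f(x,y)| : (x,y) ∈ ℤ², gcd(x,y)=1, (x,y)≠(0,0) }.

translate: b→6 (≡-14 mod 20), so (10,-14,10)→(10,6,6)
flip: (10,6,6)→(6,-6,10)
translate: b→6 (≡-6 mod 12), so (6,-6,10)→(6,6,10)
reduced (well bottom): (6,6,10) with a≤c, −a<b≤a
well minimum |f| = |-6| = 6 (negative-definite)

6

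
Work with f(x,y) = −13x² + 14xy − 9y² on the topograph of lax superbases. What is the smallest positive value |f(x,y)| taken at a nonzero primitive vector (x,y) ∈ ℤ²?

translate: b→12 (≡-14 mod 26), so (13,-14,9)→(13,12,8)
flip: (13,12,8)→(8,-12,13)
translate: b→4 (≡-12 mod 16), so (8,-12,13)→(8,4,9)
reduced (well bottom): (8,4,9) with a≤c, −a<b≤a
well minimum |f| = |-8| = 8 (negative-definite)

8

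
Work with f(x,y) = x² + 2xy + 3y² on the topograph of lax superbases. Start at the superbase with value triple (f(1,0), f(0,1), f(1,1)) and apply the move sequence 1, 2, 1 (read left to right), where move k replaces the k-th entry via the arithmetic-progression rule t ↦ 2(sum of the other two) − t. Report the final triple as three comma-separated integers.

start (1,3,6) = (f(1,0),f(0,1),f(1,1))
replace slot 1: 2·(3+6) − 1 = 17 → (17,3,6)
replace slot 2: 2·(17+6) − 3 = 43 → (17,43,6)
replace slot 1: 2·(43+6) − 17 = 81 → (81,43,6)

81,43,6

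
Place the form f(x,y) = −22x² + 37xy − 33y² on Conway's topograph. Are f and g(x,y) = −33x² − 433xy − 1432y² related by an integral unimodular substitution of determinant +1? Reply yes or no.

D₁ = -1535, D₂ = -1535
f is negative-definite; reduce −f:
−f: translate: b→7 (≡-37 mod 44), so (22,-37,33)→(22,7,18)
−f: flip: (22,7,18)→(18,-7,22)
−f: reduced (well bottom): (18,-7,22) with a≤c, −a<b≤a
flip sign back: reduced form of f is (-18,7,-22)
g is negative-definite; reduce −g:
−g: translate: b→-29 (≡433 mod 66), so (33,433,1432)→(33,-29,18)
−g: flip: (33,-29,18)→(18,29,33)
−g: translate: b→-7 (≡29 mod 36), so (18,29,33)→(18,-7,22)
−g: reduced (well bottom): (18,-7,22) with a≤c, −a<b≤a
flip sign back: reduced form of g is (-18,7,-22)
reduced forms (-18, 7, -22) vs (-18, 7, -22) ⇒ equivalent

yes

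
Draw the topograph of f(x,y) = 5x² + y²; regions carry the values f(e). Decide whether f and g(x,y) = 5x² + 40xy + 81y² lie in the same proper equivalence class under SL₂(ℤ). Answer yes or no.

D₁ = -20, D₂ = -20
f: flip: (5,0,1)→(1,0,5)
f: reduced (well bottom): (1,0,5) with a≤c, −a<b≤a
g: translate: b→0 (≡40 mod 10), so (5,40,81)→(5,0,1)
g: flip: (5,0,1)→(1,0,5)
g: reduced (well bottom): (1,0,5) with a≤c, −a<b≤a
reduced forms (1, 0, 5) vs (1, 0, 5) ⇒ equivalent

yes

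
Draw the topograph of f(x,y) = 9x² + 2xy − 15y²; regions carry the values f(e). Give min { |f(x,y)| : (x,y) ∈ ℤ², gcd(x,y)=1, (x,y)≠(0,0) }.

descent: ρ → (-15,-2,9)
descent: ρ → (9,20,-4)  [lands on river]
river: ρ → (-4,20,9)
river: ρ → (9,16,-8)
river: ρ → (-8,16,9)
closes: descent 2, river 4
min |a| on river = 4

4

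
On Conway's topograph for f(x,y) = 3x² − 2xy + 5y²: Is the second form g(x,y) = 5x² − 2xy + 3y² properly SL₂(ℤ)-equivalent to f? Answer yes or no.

D₁ = -56, D₂ = -56
f: reduced (well bottom): (3,-2,5) with a≤c, −a<b≤a
g: flip: (5,-2,3)→(3,2,5)
g: reduced (well bottom): (3,2,5) with a≤c, −a<b≤a
reduced forms (3, -2, 5) vs (3, 2, 5) ⇒ inequivalent

no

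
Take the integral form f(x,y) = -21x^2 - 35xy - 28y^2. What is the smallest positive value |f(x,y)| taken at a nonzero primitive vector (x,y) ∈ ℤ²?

translate: b→-7 (≡35 mod 42), so (21,35,28)→(21,-7,14)
flip: (21,-7,14)→(14,7,21)
reduced (well bottom): (14,7,21) with a≤c, −a<b≤a
well minimum |f| = |-14| = 14 (negative-definite)

14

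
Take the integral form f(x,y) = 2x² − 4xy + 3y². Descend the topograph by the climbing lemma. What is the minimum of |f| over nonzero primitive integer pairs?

translate: b→0 (≡-4 mod 4), so (2,-4,3)→(2,0,1)
flip: (2,0,1)→(1,0,2)
reduced (well bottom): (1,0,2) with a≤c, −a<b≤a
well minimum = a = 1

1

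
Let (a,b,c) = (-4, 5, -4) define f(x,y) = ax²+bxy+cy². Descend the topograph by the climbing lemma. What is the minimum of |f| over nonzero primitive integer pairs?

translate: b→3 (≡-5 mod 8), so (4,-5,4)→(4,3,3)
flip: (4,3,3)→(3,-3,4)
translate: b→3 (≡-3 mod 6), so (3,-3,4)→(3,3,4)
reduced (well bottom): (3,3,4) with a≤c, −a<b≤a
well minimum |f| = |-3| = 3 (negative-definite)

3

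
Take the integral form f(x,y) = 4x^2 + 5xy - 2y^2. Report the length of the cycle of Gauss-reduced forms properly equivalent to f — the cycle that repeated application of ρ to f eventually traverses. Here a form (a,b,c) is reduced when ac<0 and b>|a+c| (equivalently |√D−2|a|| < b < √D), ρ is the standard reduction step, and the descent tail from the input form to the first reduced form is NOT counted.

D = 57, ⌊√D⌋ = 7
river: ρ → (-2,7,1)
river: ρ → (1,7,-2)
river: ρ → (-2,5,4)
river: ρ → (4,3,-3)
river: ρ → (-3,3,4)
river: ρ → (4,5,-2)
ρ-cycle length = 6 (tail of 0 descent steps not counted)

6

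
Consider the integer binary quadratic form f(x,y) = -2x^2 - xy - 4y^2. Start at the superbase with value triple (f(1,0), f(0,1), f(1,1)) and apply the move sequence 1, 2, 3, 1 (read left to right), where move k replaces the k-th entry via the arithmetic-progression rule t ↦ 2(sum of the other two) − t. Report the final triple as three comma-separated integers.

start (-2,-4,-7) = (f(1,0),f(0,1),f(1,1))
replace slot 1: 2·((-4)+(-7)) − (-2) = -20 → (-20,-4,-7)
replace slot 2: 2·((-20)+(-7)) − (-4) = -50 → (-20,-50,-7)
replace slot 3: 2·((-20)+(-50)) − (-7) = -133 → (-20,-50,-133)
replace slot 1: 2·((-50)+(-133)) − (-20) = -346 → (-346,-50,-133)

-346,-50,-133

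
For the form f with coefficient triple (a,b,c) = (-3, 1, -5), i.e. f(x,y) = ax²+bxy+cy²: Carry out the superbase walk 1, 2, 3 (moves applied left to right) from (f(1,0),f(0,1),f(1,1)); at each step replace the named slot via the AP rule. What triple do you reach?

start (-3,-5,-7) = (f(1,0),f(0,1),f(1,1))
replace slot 1: 2·((-5)+(-7)) − (-3) = -21 → (-21,-5,-7)
replace slot 2: 2·((-21)+(-7)) − (-5) = -51 → (-21,-51,-7)
replace slot 3: 2·((-21)+(-51)) − (-7) = -137 → (-21,-51,-137)

-21,-51,-137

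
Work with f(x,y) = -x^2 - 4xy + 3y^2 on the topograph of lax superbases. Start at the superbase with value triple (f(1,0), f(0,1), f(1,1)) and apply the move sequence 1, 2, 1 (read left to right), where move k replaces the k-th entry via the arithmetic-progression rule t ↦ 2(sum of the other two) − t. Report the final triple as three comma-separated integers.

start (-1,3,-2) = (f(1,0),f(0,1),f(1,1))
replace slot 1: 2·(3+(-2)) − (-1) = 3 → (3,3,-2)
replace slot 2: 2·(3+(-2)) − 3 = -1 → (3,-1,-2)
replace slot 1: 2·((-1)+(-2)) − 3 = -9 → (-9,-1,-2)

-9,-1,-2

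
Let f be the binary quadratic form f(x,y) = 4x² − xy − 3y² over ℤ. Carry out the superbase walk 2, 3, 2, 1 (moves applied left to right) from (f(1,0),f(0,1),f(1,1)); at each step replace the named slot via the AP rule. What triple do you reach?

start (4,-3,0) = (f(1,0),f(0,1),f(1,1))
replace slot 2: 2·(4+0) − (-3) = 11 → (4,11,0)
replace slot 3: 2·(4+11) − 0 = 30 → (4,11,30)
replace slot 2: 2·(4+30) − 11 = 57 → (4,57,30)
replace slot 1: 2·(57+30) − 4 = 170 → (170,57,30)

170,57,30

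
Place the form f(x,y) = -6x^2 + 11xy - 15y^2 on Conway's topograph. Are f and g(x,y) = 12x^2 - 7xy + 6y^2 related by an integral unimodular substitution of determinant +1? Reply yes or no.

D₁ = -239, D₂ = -239
f is negative-definite; reduce −f:
−f: translate: b→1 (≡-11 mod 12), so (6,-11,15)→(6,1,10)
−f: reduced (well bottom): (6,1,10) with a≤c, −a<b≤a
flip sign back: reduced form of f is (-6,-1,-10)
g: flip: (12,-7,6)→(6,7,12)
g: translate: b→-5 (≡7 mod 12), so (6,7,12)→(6,-5,11)
g: reduced (well bottom): (6,-5,11) with a≤c, −a<b≤a
reduced forms (-6, -1, -10) vs (6, -5, 11) ⇒ inequivalent

no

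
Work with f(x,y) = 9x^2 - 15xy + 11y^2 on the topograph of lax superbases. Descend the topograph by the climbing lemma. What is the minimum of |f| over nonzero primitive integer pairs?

translate: b→3 (≡-15 mod 18), so (9,-15,11)→(9,3,5)
flip: (9,3,5)→(5,-3,9)
reduced (well bottom): (5,-3,9) with a≤c, −a<b≤a
well minimum = a = 5

5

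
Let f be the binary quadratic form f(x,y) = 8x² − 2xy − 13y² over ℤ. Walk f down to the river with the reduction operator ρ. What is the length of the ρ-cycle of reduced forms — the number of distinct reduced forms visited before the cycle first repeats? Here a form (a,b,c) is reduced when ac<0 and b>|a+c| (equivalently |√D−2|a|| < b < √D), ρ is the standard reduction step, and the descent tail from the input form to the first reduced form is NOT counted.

D = 420, ⌊√D⌋ = 20
descent: ρ → (-13,2,8)
descent: ρ → (8,14,-7)  [lands on river]
river: ρ → (-7,14,8)
river: ρ → (8,18,-3)
river: ρ → (-3,18,8)
ρ-cycle length = 4 (tail of 2 descent steps not counted)

4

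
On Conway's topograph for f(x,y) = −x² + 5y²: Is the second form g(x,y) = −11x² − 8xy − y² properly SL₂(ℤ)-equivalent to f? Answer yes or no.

D₁ = 20, D₂ = 20
river cycle of f (length 2): (-1, 4, 1), (1, 4, -1)
river cycle of g (length 2): (-1, 4, 1), (1, 4, -1)
cycles coincide ⇒ equivalent

yes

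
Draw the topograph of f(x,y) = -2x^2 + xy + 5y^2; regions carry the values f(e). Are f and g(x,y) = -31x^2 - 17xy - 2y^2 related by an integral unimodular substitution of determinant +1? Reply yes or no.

D₁ = 41, D₂ = 41
river cycle of f (length 10): (-2, 5, 2), (2, 3, -4), (-4, 5, 1), (1, 5, -4), (-4, 3, 2), (2, 5, -2), (-2, 3, 4), (4, 5, -1), (-1, 5, 4), (4, 3, -2)
river cycle of g (length 10): (-2, 5, 2), (2, 3, -4), (-4, 5, 1), (1, 5, -4), (-4, 3, 2), (2, 5, -2), (-2, 3, 4), (4, 5, -1), (-1, 5, 4), (4, 3, -2)
cycles coincide ⇒ equivalent

yes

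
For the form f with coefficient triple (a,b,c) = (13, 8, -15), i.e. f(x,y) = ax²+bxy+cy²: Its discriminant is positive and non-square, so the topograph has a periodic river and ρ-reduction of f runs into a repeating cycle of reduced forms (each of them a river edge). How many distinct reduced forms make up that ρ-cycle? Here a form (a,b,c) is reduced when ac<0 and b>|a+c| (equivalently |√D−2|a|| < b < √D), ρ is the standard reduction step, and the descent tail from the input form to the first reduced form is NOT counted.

D = 844, ⌊√D⌋ = 29
river: ρ → (-15,22,6)
river: ρ → (6,26,-7)
river: ρ → (-7,16,21)
river: ρ → (21,26,-2)
river: ρ → (-2,26,21)
river: ρ → (21,16,-7)
river: ρ → (-7,26,6)
river: ρ → (6,22,-15)
river: ρ → (-15,8,13)
river: ρ → (13,18,-10)
river: ρ → (-10,22,9)
river: ρ → (9,14,-18)
river: ρ → (-18,22,5)
river: ρ → (5,28,-3)
river: ρ → (-3,26,14)
river: ρ → (14,2,-15)
river: ρ → (-15,28,1)
river: ρ → (1,28,-15)
river: ρ → (-15,2,14)
river: ρ → (14,26,-3)
river: ρ → (-3,28,5)
river: ρ → (5,22,-18)
river: ρ → (-18,14,9)
river: ρ → (9,22,-10)
river: ρ → (-10,18,13)
river: ρ → (13,8,-15)
ρ-cycle length = 26 (tail of 0 descent steps not counted)

26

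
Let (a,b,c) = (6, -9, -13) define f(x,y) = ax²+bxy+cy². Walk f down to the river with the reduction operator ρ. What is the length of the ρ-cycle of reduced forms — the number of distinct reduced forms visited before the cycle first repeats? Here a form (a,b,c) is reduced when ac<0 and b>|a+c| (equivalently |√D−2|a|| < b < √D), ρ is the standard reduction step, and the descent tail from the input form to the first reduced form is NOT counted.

D = 393, ⌊√D⌋ = 19
descent: ρ → (-13,9,6)  [lands on river]
river: ρ → (6,15,-7)
river: ρ → (-7,13,8)
river: ρ → (8,19,-1)
river: ρ → (-1,19,8)
river: ρ → (8,13,-7)
river: ρ → (-7,15,6)
river: ρ → (6,9,-13)
river: ρ → (-13,17,2)
river: ρ → (2,19,-4)
river: ρ → (-4,13,14)
river: ρ → (14,15,-3)
river: ρ → (-3,15,14)
river: ρ → (14,13,-4)
river: ρ → (-4,19,2)
river: ρ → (2,17,-13)
ρ-cycle length = 16 (tail of 1 descent step not counted)

16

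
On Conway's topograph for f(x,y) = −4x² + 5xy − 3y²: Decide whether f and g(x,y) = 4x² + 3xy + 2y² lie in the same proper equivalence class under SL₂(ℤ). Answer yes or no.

D₁ = -23, D₂ = -23
f is negative-definite; reduce −f:
−f: translate: b→3 (≡-5 mod 8), so (4,-5,3)→(4,3,2)
−f: flip: (4,3,2)→(2,-3,4)
−f: translate: b→1 (≡-3 mod 4), so (2,-3,4)→(2,1,3)
−f: reduced (well bottom): (2,1,3) with a≤c, −a<b≤a
flip sign back: reduced form of f is (-2,-1,-3)
g: flip: (4,3,2)→(2,-3,4)
g: translate: b→1 (≡-3 mod 4), so (2,-3,4)→(2,1,3)
g: reduced (well bottom): (2,1,3) with a≤c, −a<b≤a
reduced forms (-2, -1, -3) vs (2, 1, 3) ⇒ inequivalent

no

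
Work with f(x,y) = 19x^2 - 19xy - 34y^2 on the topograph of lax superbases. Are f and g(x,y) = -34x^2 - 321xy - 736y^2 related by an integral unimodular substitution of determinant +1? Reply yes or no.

D₁ = 2945, D₂ = 2945
river cycle of f (length 8): (-34, 19, 19), (19, 19, -34), (-34, 49, 4), (4, 47, -46), (-46, 45, 5), (5, 45, -46), (-46, 47, 4), (4, 49, -34)
river cycle of g (length 8): (-34, 19, 19), (19, 19, -34), (-34, 49, 4), (4, 47, -46), (-46, 45, 5), (5, 45, -46), (-46, 47, 4), (4, 49, -34)
cycles coincide ⇒ equivalent

yes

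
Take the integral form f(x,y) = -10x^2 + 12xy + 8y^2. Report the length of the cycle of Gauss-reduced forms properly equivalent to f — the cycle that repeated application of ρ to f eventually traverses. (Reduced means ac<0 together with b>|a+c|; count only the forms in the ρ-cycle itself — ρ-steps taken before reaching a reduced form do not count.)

D = 464, ⌊√D⌋ = 21
river: ρ → (8,20,-2)
river: ρ → (-2,20,8)
river: ρ → (8,12,-10)
river: ρ → (-10,8,10)
river: ρ → (10,12,-8)
river: ρ → (-8,20,2)
river: ρ → (2,20,-8)
river: ρ → (-8,12,10)
river: ρ → (10,8,-10)
river: ρ → (-10,12,8)
ρ-cycle length = 10 (tail of 0 descent steps not counted)

10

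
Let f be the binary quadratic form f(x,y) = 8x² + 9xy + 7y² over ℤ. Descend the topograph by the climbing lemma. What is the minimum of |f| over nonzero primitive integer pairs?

translate: b→-7 (≡9 mod 16), so (8,9,7)→(8,-7,6)
flip: (8,-7,6)→(6,7,8)
translate: b→-5 (≡7 mod 12), so (6,7,8)→(6,-5,7)
reduced (well bottom): (6,-5,7) with a≤c, −a<b≤a
well minimum = a = 6

6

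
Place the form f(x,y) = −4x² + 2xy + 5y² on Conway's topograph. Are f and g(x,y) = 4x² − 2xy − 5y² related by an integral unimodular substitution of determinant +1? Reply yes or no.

D₁ = 84, D₂ = 84
river cycle of f (length 6): (5, 8, -1), (-1, 8, 5), (5, 2, -4), (-4, 6, 3), (3, 6, -4), (-4, 2, 5)
river cycle of g (length 6): (-5, 2, 4), (4, 6, -3), (-3, 6, 4), (4, 2, -5), (-5, 8, 1), (1, 8, -5)
cycles differ ⇒ inequivalent

no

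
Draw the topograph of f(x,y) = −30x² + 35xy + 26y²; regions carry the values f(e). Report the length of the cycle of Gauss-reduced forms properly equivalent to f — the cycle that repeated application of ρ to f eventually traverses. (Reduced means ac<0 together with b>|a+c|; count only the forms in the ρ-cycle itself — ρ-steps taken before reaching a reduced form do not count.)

D = 4345, ⌊√D⌋ = 65
river: ρ → (26,17,-39)
river: ρ → (-39,61,4)
river: ρ → (4,59,-54)
river: ρ → (-54,49,9)
river: ρ → (9,59,-24)
river: ρ → (-24,37,31)
river: ρ → (31,25,-30)
river: ρ → (-30,35,26)
ρ-cycle length = 8 (tail of 0 descent steps not counted)

8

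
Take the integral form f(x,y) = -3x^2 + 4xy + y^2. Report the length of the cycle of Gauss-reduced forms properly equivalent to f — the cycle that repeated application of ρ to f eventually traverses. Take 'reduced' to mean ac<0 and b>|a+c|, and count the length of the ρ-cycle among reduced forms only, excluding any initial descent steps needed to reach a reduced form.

D = 28, ⌊√D⌋ = 5
river: ρ → (1,4,-3)
river: ρ → (-3,2,2)
river: ρ → (2,2,-3)
river: ρ → (-3,4,1)
ρ-cycle length = 4 (tail of 0 descent steps not counted)

4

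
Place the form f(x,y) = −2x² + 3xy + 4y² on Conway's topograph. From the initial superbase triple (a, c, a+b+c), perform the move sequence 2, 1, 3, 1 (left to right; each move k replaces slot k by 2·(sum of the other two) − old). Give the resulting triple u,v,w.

start (-2,4,5) = (f(1,0),f(0,1),f(1,1))
replace slot 2: 2·((-2)+5) − 4 = 2 → (-2,2,5)
replace slot 1: 2·(2+5) − (-2) = 16 → (16,2,5)
replace slot 3: 2·(16+2) − 5 = 31 → (16,2,31)
replace slot 1: 2·(2+31) − 16 = 50 → (50,2,31)

50,2,31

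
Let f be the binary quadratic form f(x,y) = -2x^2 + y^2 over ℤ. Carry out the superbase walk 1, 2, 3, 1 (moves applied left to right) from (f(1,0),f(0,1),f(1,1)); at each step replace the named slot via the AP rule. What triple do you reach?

start (-2,1,-1) = (f(1,0),f(0,1),f(1,1))
replace slot 1: 2·(1+(-1)) − (-2) = 2 → (2,1,-1)
replace slot 2: 2·(2+(-1)) − 1 = 1 → (2,1,-1)
replace slot 3: 2·(2+1) − (-1) = 7 → (2,1,7)
replace slot 1: 2·(1+7) − 2 = 14 → (14,1,7)

14,1,7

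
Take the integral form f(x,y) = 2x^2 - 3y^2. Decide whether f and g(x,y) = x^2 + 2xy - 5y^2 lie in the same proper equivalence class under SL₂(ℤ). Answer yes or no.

D₁ = 24, D₂ = 24
river cycle of f (length 2): (2, 4, -1), (-1, 4, 2)
river cycle of g (length 2): (1, 4, -2), (-2, 4, 1)
cycles differ ⇒ inequivalent

no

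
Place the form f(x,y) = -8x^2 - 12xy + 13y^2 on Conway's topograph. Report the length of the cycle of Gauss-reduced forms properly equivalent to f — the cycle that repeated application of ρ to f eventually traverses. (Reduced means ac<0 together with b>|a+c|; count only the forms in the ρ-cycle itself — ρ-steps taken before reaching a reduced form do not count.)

D = 560, ⌊√D⌋ = 23
descent: ρ → (13,12,-8)  [lands on river]
river: ρ → (-8,20,5)
river: ρ → (5,20,-8)
river: ρ → (-8,12,13)
river: ρ → (13,14,-7)
river: ρ → (-7,14,13)
ρ-cycle length = 6 (tail of 1 descent step not counted)

6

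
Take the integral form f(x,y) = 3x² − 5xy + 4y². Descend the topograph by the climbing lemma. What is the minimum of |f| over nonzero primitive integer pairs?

translate: b→1 (≡-5 mod 6), so (3,-5,4)→(3,1,2)
flip: (3,1,2)→(2,-1,3)
reduced (well bottom): (2,-1,3) with a≤c, −a<b≤a
well minimum = a = 2

2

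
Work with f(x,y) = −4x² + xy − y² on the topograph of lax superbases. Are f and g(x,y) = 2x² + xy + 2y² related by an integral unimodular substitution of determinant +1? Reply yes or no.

D₁ = -15, D₂ = -15
f is negative-definite; reduce −f:
−f: flip: (4,-1,1)→(1,1,4)
−f: reduced (well bottom): (1,1,4) with a≤c, −a<b≤a
flip sign back: reduced form of f is (-1,-1,-4)
g: reduced (well bottom): (2,1,2) with a≤c, −a<b≤a
reduced forms (-1, -1, -4) vs (2, 1, 2) ⇒ inequivalent

no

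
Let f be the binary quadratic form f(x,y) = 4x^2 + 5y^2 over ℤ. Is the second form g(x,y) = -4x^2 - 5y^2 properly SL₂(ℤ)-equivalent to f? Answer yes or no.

D₁ = -80, D₂ = -80
f: reduced (well bottom): (4,0,5) with a≤c, −a<b≤a
g is negative-definite; reduce −g:
−g: reduced (well bottom): (4,0,5) with a≤c, −a<b≤a
flip sign back: reduced form of g is (-4,0,-5)
reduced forms (4, 0, 5) vs (-4, 0, -5) ⇒ inequivalent

no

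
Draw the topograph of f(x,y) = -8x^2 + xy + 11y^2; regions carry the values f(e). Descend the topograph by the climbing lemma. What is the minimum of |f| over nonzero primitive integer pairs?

descent: ρ → (11,-1,-8)
descent: ρ → (-8,17,2)  [lands on river]
river: ρ → (2,15,-16)
river: ρ → (-16,17,1)
river: ρ → (1,17,-16)
river: ρ → (-16,15,2)
river: ρ → (2,17,-8)
river: ρ → (-8,15,4)
river: ρ → (4,17,-4)
river: ρ → (-4,15,8)
river: ρ → (8,17,-2)
river: ρ → (-2,15,16)
river: ρ → (16,17,-1)
river: ρ → (-1,17,16)
river: ρ → (16,15,-2)
river: ρ → (-2,17,8)
river: ρ → (8,15,-4)
river: ρ → (-4,17,4)
river: ρ → (4,15,-8)
closes: descent 2, river 18
min |a| on river = 1

1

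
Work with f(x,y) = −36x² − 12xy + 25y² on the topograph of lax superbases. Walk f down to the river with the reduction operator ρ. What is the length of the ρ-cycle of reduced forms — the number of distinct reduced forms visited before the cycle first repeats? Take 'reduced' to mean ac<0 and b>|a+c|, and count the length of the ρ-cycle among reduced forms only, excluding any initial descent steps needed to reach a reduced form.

D = 3744, ⌊√D⌋ = 61
descent: ρ → (25,12,-36)  [lands on river]
river: ρ → (-36,60,1)
river: ρ → (1,60,-36)
river: ρ → (-36,12,25)
river: ρ → (25,38,-23)
river: ρ → (-23,54,9)
river: ρ → (9,54,-23)
river: ρ → (-23,38,25)
ρ-cycle length = 8 (tail of 1 descent step not counted)

8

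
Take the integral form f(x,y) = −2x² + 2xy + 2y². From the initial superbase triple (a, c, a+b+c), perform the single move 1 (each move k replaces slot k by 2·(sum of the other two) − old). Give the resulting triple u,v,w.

start (-2,2,2) = (f(1,0),f(0,1),f(1,1))
replace slot 1: 2·(2+2) − (-2) = 10 → (10,2,2)

10,2,2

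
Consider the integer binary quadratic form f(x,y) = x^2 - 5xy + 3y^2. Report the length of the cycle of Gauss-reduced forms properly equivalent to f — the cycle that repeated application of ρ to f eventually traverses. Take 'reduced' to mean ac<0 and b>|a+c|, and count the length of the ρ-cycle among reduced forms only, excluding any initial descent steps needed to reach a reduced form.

D = 13, ⌊√D⌋ = 3
descent: ρ → (3,-1,-1)
descent: ρ → (-1,3,1)  [lands on river]
river: ρ → (1,3,-1)
ρ-cycle length = 2 (tail of 2 descent steps not counted)

2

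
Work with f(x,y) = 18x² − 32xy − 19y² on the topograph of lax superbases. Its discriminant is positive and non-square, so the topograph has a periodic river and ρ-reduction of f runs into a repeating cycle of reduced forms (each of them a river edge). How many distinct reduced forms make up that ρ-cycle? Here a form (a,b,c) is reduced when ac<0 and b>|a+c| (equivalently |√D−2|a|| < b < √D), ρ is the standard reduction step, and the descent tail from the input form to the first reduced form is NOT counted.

D = 2392, ⌊√D⌋ = 48
descent: ρ → (-19,32,18)  [lands on river]
river: ρ → (18,40,-11)
river: ρ → (-11,48,2)
river: ρ → (2,48,-11)
river: ρ → (-11,40,18)
river: ρ → (18,32,-19)
river: ρ → (-19,44,6)
river: ρ → (6,40,-33)
river: ρ → (-33,26,13)
river: ρ → (13,26,-33)
river: ρ → (-33,40,6)
river: ρ → (6,44,-19)
ρ-cycle length = 12 (tail of 1 descent step not counted)

12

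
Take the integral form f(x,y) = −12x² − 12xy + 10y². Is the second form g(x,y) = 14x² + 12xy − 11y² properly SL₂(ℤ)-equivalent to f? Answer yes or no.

D₁ = 624, D₂ = 760
discriminants differ ⇒ not SL₂(ℤ)-equivalent

no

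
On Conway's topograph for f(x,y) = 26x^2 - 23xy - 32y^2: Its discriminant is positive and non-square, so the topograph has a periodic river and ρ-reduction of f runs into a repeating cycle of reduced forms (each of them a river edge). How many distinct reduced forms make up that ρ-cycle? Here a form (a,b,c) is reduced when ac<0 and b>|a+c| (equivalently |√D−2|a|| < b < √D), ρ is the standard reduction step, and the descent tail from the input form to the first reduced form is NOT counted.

D = 3857, ⌊√D⌋ = 62
descent: ρ → (-32,23,26)  [lands on river]
river: ρ → (26,29,-29)
river: ρ → (-29,29,26)
river: ρ → (26,23,-32)
river: ρ → (-32,41,17)
river: ρ → (17,61,-2)
river: ρ → (-2,59,47)
river: ρ → (47,35,-14)
river: ρ → (-14,49,26)
river: ρ → (26,55,-8)
river: ρ → (-8,57,19)
river: ρ → (19,57,-8)
river: ρ → (-8,55,26)
river: ρ → (26,49,-14)
river: ρ → (-14,35,47)
river: ρ → (47,59,-2)
river: ρ → (-2,61,17)
river: ρ → (17,41,-32)
ρ-cycle length = 18 (tail of 1 descent step not counted)

18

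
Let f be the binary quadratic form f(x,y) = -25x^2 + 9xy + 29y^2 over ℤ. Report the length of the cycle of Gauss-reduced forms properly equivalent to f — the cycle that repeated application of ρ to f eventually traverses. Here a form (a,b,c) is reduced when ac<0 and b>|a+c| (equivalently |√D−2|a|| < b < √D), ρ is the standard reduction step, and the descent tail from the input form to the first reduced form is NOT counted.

D = 2981, ⌊√D⌋ = 54
river: ρ → (29,49,-5)
river: ρ → (-5,51,19)
river: ρ → (19,25,-31)
river: ρ → (-31,37,13)
river: ρ → (13,41,-25)
river: ρ → (-25,9,29)
ρ-cycle length = 6 (tail of 0 descent steps not counted)

6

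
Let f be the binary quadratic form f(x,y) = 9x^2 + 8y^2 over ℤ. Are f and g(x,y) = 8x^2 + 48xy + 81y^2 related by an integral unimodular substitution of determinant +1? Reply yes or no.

D₁ = -288, D₂ = -288
f: flip: (9,0,8)→(8,0,9)
f: reduced (well bottom): (8,0,9) with a≤c, −a<b≤a
g: translate: b→0 (≡48 mod 16), so (8,48,81)→(8,0,9)
g: reduced (well bottom): (8,0,9) with a≤c, −a<b≤a
reduced forms (8, 0, 9) vs (8, 0, 9) ⇒ equivalent

yes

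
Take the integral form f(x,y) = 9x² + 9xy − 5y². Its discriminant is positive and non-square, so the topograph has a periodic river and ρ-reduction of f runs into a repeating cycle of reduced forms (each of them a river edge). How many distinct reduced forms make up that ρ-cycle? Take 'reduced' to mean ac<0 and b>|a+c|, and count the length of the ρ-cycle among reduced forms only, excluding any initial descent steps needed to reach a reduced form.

D = 261, ⌊√D⌋ = 16
river: ρ → (-5,11,7)
river: ρ → (7,3,-9)
river: ρ → (-9,15,1)
river: ρ → (1,15,-9)
river: ρ → (-9,3,7)
river: ρ → (7,11,-5)
river: ρ → (-5,9,9)
river: ρ → (9,9,-5)
ρ-cycle length = 8 (tail of 0 descent steps not counted)

8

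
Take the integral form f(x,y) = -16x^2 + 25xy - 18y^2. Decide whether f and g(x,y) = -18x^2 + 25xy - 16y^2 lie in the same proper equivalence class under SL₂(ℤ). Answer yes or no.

D₁ = -527, D₂ = -527
f is negative-definite; reduce −f:
−f: translate: b→7 (≡-25 mod 32), so (16,-25,18)→(16,7,9)
−f: flip: (16,7,9)→(9,-7,16)
−f: reduced (well bottom): (9,-7,16) with a≤c, −a<b≤a
flip sign back: reduced form of f is (-9,7,-16)
g is negative-definite; reduce −g:
−g: translate: b→11 (≡-25 mod 36), so (18,-25,16)→(18,11,9)
−g: flip: (18,11,9)→(9,-11,18)
−g: translate: b→7 (≡-11 mod 18), so (9,-11,18)→(9,7,16)
−g: reduced (well bottom): (9,7,16) with a≤c, −a<b≤a
flip sign back: reduced form of g is (-9,-7,-16)
reduced forms (-9, 7, -16) vs (-9, -7, -16) ⇒ inequivalent

no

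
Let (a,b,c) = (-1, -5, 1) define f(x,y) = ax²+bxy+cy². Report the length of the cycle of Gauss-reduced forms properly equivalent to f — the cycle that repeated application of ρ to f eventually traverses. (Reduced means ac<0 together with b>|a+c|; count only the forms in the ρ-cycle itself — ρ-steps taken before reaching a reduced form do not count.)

D = 29, ⌊√D⌋ = 5
descent: ρ → (1,5,-1)  [lands on river]
river: ρ → (-1,5,1)
ρ-cycle length = 2 (tail of 1 descent step not counted)

2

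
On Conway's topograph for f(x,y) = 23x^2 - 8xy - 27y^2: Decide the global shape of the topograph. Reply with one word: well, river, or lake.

D = b²−4ac = (-8)² − 4·23·(-27) = 2548
D > 0 non-square ⇒ indefinite ⇒ periodic river

river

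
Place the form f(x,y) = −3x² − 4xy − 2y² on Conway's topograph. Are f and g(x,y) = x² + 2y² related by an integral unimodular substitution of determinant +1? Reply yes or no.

D₁ = -8, D₂ = -8
f is negative-definite; reduce −f:
−f: translate: b→-2 (≡4 mod 6), so (3,4,2)→(3,-2,1)
−f: flip: (3,-2,1)→(1,2,3)
−f: translate: b→0 (≡2 mod 2), so (1,2,3)→(1,0,2)
−f: reduced (well bottom): (1,0,2) with a≤c, −a<b≤a
flip sign back: reduced form of f is (-1,0,-2)
g: reduced (well bottom): (1,0,2) with a≤c, −a<b≤a
reduced forms (-1, 0, -2) vs (1, 0, 2) ⇒ inequivalent

no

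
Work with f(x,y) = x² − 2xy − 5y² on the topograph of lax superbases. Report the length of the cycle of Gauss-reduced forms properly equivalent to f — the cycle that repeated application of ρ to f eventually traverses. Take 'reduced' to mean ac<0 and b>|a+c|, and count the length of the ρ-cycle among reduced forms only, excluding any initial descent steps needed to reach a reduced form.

D = 24, ⌊√D⌋ = 4
descent: ρ → (-5,2,1)
descent: ρ → (1,4,-2)  [lands on river]
river: ρ → (-2,4,1)
ρ-cycle length = 2 (tail of 2 descent steps not counted)

2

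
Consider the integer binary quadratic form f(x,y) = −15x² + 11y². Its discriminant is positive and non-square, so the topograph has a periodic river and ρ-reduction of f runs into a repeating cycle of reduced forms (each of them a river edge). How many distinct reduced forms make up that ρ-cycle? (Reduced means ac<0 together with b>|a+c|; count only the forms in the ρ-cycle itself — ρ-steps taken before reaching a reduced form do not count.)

D = 660, ⌊√D⌋ = 25
descent: ρ → (11,22,-4)  [lands on river]
river: ρ → (-4,18,21)
river: ρ → (21,24,-1)
river: ρ → (-1,24,21)
river: ρ → (21,18,-4)
river: ρ → (-4,22,11)
ρ-cycle length = 6 (tail of 1 descent step not counted)

6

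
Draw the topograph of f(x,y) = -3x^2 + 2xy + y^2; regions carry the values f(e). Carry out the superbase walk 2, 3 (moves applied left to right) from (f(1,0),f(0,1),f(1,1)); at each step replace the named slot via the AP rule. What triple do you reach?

start (-3,1,0) = (f(1,0),f(0,1),f(1,1))
replace slot 2: 2·((-3)+0) − 1 = -7 → (-3,-7,0)
replace slot 3: 2·((-3)+(-7)) − 0 = -20 → (-3,-7,-20)

-3,-7,-20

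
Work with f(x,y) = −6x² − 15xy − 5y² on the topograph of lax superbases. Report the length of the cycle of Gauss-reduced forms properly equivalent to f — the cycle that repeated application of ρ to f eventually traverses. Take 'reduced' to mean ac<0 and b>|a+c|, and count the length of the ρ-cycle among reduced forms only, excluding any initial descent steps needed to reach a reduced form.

D = 105, ⌊√D⌋ = 10
descent: ρ → (-5,5,4)  [lands on river]
river: ρ → (4,3,-6)
river: ρ → (-6,9,1)
river: ρ → (1,9,-6)
river: ρ → (-6,3,4)
river: ρ → (4,5,-5)
ρ-cycle length = 6 (tail of 1 descent step not counted)

6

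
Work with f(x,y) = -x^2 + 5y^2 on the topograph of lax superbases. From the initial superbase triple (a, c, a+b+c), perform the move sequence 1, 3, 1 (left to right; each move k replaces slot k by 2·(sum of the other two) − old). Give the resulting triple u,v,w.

start (-1,5,4) = (f(1,0),f(0,1),f(1,1))
replace slot 1: 2·(5+4) − (-1) = 19 → (19,5,4)
replace slot 3: 2·(19+5) − 4 = 44 → (19,5,44)
replace slot 1: 2·(5+44) − 19 = 79 → (79,5,44)

79,5,44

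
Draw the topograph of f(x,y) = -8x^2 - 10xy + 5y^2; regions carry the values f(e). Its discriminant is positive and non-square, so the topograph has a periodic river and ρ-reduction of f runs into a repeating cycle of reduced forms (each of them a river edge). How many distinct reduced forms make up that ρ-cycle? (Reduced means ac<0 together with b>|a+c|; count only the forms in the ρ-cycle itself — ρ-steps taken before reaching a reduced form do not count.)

D = 260, ⌊√D⌋ = 16
descent: ρ → (5,10,-8)  [lands on river]
river: ρ → (-8,6,7)
river: ρ → (7,8,-7)
river: ρ → (-7,6,8)
river: ρ → (8,10,-5)
river: ρ → (-5,10,8)
river: ρ → (8,6,-7)
river: ρ → (-7,8,7)
river: ρ → (7,6,-8)
river: ρ → (-8,10,5)
ρ-cycle length = 10 (tail of 1 descent step not counted)

10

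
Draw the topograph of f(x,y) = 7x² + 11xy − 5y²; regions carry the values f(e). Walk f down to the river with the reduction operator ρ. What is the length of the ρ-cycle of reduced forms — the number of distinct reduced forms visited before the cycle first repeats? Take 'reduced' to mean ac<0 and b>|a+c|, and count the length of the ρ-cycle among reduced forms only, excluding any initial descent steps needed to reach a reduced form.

D = 261, ⌊√D⌋ = 16
river: ρ → (-5,9,9)
river: ρ → (9,9,-5)
river: ρ → (-5,11,7)
river: ρ → (7,3,-9)
river: ρ → (-9,15,1)
river: ρ → (1,15,-9)
river: ρ → (-9,3,7)
river: ρ → (7,11,-5)
ρ-cycle length = 8 (tail of 0 descent steps not counted)

8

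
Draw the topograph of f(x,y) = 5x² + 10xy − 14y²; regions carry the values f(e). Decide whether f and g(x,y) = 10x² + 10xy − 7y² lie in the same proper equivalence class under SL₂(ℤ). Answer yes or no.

D₁ = 380, D₂ = 380
river cycle of f (length 4): (-14, 18, 1), (1, 18, -14), (-14, 10, 5), (5, 10, -14)
river cycle of g (length 4): (-7, 18, 2), (2, 18, -7), (-7, 10, 10), (10, 10, -7)
cycles differ ⇒ inequivalent

no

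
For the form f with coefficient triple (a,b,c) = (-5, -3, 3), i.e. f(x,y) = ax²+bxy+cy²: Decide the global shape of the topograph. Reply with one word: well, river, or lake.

D = b²−4ac = (-3)² − 4·(-5)·3 = 69
D > 0 non-square ⇒ indefinite ⇒ periodic river

river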